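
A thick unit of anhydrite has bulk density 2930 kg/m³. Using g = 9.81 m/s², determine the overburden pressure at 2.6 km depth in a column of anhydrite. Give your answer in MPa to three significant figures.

anhydrite: 2930 kg/m³ × 9.81 m/s² × 2600 m = 7.473×10^7 Pa = 74.73 MPa

74.7 MPa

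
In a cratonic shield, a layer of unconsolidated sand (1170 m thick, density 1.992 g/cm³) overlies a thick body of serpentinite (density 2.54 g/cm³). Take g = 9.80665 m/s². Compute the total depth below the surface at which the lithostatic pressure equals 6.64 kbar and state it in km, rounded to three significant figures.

26.9 km

Pressure at base of upper layers: 1992×9.80665×1170 = 2.286×10^7 Pa = 0.2286 kbar
Remaining pressure to be supplied by serpentinite: 6.640×10^8 − 2.286×10^7 = 6.411×10^8 Pa
Additional depth in serpentinite = 6.411×10^8 Pa / (2540 kg/m³ × 9.80665 m/s²) = 25740 m
Total depth = 1170 m + 25740 m = 26910 m
= 26.910 km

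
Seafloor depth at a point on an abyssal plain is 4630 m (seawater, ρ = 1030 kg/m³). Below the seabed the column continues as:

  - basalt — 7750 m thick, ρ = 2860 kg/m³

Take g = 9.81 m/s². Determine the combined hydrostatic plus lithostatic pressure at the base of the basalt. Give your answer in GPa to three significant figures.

seawater: 1030 kg/m³ × 9.81 m/s² × 4630 m = 4.678×10^7 Pa = 0.04678 GPa
basalt: 2860 kg/m³ × 9.81 m/s² × 7750 m = 2.174×10^8 Pa = 0.2174 GPa
Total = 0.04678 + 0.2174 = 0.26422 GPa

0.264 GPa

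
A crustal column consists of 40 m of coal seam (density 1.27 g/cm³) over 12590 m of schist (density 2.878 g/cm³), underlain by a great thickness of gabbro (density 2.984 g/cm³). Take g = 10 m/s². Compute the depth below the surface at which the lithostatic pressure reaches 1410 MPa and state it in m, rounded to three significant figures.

Pressure at base of upper layers: 1270×10×40 + 2878×10×12590 = 3.628×10^8 Pa = 362.8 MPa
Remaining pressure to be supplied by gabbro: 1.410×10^9 − 3.628×10^8 = 1.047×10^9 Pa
Additional depth in gabbro = 1.047×10^9 Pa / (2984 kg/m³ × 10 m/s²) = 35092 m
Total depth = 12630 m + 35092 m = 47722 m

47700 m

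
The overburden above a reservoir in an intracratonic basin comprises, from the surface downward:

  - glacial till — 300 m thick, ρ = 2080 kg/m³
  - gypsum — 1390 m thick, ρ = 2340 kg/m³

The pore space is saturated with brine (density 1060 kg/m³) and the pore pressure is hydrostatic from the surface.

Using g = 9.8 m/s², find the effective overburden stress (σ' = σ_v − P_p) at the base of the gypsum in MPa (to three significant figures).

20.4 MPa

Overburden (lithostatic) stress σ_v:
glacial till: 2080 kg/m³ × 9.8 m/s² × 300 m = 6.115×10^6 Pa = 6.115 MPa
gypsum: 2340 kg/m³ × 9.8 m/s² × 1390 m = 3.188×10^7 Pa = 31.88 MPa
Total = 6.115 + 31.88 = 37.991 MPa
Pore pressure P_p = 1060 kg/m³ × 9.8 m/s² × 1690 m = 1.756×10^7 Pa = 17.56 MPa
Effective stress σ' = σ_v − P_p = 37.99 − 17.56 = 20.435 MPa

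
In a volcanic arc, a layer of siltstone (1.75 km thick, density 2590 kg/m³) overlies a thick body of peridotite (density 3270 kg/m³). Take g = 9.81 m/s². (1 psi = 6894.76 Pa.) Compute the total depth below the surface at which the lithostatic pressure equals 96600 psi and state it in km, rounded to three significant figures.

21.1 km

Pressure at base of upper layers: 2590×9.81×1750 = 4.446×10^7 Pa = 6449 psi
Remaining pressure to be supplied by peridotite: 6.660×10^8 − 4.446×10^7 = 6.216×10^8 Pa
Additional depth in peridotite = 6.216×10^8 Pa / (3270 kg/m³ × 9.81 m/s²) = 19376 m
Total depth = 1750 m + 19376 m = 21126 m
= 21.126 km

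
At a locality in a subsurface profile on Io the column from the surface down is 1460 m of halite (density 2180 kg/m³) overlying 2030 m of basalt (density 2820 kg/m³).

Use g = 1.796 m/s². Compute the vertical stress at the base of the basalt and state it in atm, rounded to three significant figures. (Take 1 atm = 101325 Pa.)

halite: 2180 kg/m³ × 1.796 m/s² × 1460 m = 5.716×10^6 Pa = 56.42 atm
basalt: 2820 kg/m³ × 1.796 m/s² × 2030 m = 1.028×10^7 Pa = 101.5 atm
Total = 56.42 + 101.5 = 157.88 atm

158 atm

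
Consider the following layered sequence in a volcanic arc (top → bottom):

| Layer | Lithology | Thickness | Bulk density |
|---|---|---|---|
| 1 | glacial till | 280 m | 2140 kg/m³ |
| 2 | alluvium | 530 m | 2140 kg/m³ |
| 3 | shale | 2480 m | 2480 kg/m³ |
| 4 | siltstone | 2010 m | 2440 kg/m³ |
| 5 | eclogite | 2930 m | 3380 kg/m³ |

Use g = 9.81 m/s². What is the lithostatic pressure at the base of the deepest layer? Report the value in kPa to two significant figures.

glacial till: 2140 kg/m³ × 9.81 m/s² × 280 m = 5.878×10^6 Pa = 5878 kPa
alluvium: 2140 kg/m³ × 9.81 m/s² × 530 m = 1.113×10^7 Pa = 11127 kPa
shale: 2480 kg/m³ × 9.81 m/s² × 2480 m = 6.034×10^7 Pa = 60335 kPa
siltstone: 2440 kg/m³ × 9.81 m/s² × 2010 m = 4.811×10^7 Pa = 48112 kPa
eclogite: 3380 kg/m³ × 9.81 m/s² × 2930 m = 9.715×10^7 Pa = 97152 kPa
Total = 5878 + 11127 + 60335 + 48112 + 97152 = 2.2260×10^5 kPa

220000 kPa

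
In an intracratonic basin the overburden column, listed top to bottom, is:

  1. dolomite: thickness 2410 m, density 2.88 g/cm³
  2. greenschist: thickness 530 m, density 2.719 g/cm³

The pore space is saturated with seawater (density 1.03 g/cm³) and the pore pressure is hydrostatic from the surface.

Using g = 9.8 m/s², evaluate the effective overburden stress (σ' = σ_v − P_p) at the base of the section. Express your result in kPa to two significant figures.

Overburden (lithostatic) stress σ_v:
dolomite: 2880 kg/m³ × 9.8 m/s² × 2410 m = 6.802×10^7 Pa = 68.02 MPa
greenschist: 2719 kg/m³ × 9.8 m/s² × 530 m = 1.412×10^7 Pa = 14.12 MPa
Total = 68.02 + 14.12 = 82.142 MPa
Pore pressure P_p = 1030 kg/m³ × 9.8 m/s² × 2940 m = 2.968×10^7 Pa = 29.68 MPa
Effective stress σ' = σ_v − P_p = 82.14 − 29.68 = 52.466 MPa = 52466 kPa

52000 kPa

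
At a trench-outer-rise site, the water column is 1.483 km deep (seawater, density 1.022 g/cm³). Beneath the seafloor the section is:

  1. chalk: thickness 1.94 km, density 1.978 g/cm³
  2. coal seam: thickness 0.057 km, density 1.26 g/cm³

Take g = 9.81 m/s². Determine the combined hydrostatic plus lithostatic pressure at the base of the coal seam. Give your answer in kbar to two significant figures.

0.53 kbar

seawater: 1022 kg/m³ × 9.81 m/s² × 1483 m = 1.487×10^7 Pa = 0.1487 kbar
chalk: 1978 kg/m³ × 9.81 m/s² × 1940 m = 3.764×10^7 Pa = 0.3764 kbar
coal seam: 1260 kg/m³ × 9.81 m/s² × 57 m = 7.046×10^5 Pa = 7.046×10^-3 kbar
Total = 0.1487 + 0.3764 + 7.046×10^-3 = 0.53217 kbar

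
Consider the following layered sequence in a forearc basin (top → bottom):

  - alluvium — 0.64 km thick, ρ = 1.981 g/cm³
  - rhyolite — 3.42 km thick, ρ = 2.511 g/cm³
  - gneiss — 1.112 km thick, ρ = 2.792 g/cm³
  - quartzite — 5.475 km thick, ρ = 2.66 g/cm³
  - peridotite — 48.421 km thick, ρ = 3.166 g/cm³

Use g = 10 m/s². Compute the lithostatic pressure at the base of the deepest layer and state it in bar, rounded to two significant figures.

alluvium: 1981 kg/m³ × 10 m/s² × 640 m = 1.268×10^7 Pa = 126.8 bar
rhyolite: 2511 kg/m³ × 10 m/s² × 3420 m = 8.588×10^7 Pa = 858.8 bar
gneiss: 2792 kg/m³ × 10 m/s² × 1112 m = 3.105×10^7 Pa = 310.5 bar
quartzite: 2660 kg/m³ × 10 m/s² × 5475 m = 1.456×10^8 Pa = 1456 bar
peridotite: 3166 kg/m³ × 10 m/s² × 48421 m = 1.533×10^9 Pa = 15330 bar
Total = 126.8 + 858.8 + 310.5 + 1456 + 15330 = 18082 bar

18000 bar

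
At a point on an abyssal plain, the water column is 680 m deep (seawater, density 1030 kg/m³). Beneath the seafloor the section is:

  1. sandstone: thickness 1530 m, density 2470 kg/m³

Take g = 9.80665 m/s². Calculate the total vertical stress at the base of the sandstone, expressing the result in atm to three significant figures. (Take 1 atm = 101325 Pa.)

seawater: 1030 kg/m³ × 9.80665 m/s² × 680 m = 6.869×10^6 Pa = 67.79 atm
sandstone: 2470 kg/m³ × 9.80665 m/s² × 1530 m = 3.706×10^7 Pa = 365.8 atm
Total = 67.79 + 365.8 = 433.54 atm

434 atm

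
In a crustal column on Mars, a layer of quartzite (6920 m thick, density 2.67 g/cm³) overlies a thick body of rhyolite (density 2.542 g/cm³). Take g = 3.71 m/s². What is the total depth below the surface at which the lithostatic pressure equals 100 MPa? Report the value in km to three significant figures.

10.3 km

Pressure at base of upper layers: 2670×3.71×6920 = 6.855×10^7 Pa = 68.55 MPa
Remaining pressure to be supplied by rhyolite: 1.000×10^8 − 6.855×10^7 = 3.145×10^7 Pa
Additional depth in rhyolite = 3.145×10^7 Pa / (2542 kg/m³ × 3.71 m/s²) = 3335.1 m
Total depth = 6920 m + 3335.1 m = 10255 m
= 10.255 km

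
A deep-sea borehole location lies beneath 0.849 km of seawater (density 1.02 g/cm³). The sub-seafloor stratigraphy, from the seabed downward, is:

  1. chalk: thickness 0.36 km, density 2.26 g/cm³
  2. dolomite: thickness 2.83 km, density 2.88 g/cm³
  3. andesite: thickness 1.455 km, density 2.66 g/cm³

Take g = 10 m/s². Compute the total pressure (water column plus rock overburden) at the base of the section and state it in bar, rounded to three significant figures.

seawater: 1020 kg/m³ × 10 m/s² × 849 m = 8.660×10^6 Pa = 86.60 bar
chalk: 2260 kg/m³ × 10 m/s² × 360 m = 8.136×10^6 Pa = 81.36 bar
dolomite: 2880 kg/m³ × 10 m/s² × 2830 m = 8.150×10^7 Pa = 815.0 bar
andesite: 2660 kg/m³ × 10 m/s² × 1455 m = 3.870×10^7 Pa = 387.0 bar
Total = 86.60 + 81.36 + 815.0 + 387.0 = 1370.0 bar

1370 bar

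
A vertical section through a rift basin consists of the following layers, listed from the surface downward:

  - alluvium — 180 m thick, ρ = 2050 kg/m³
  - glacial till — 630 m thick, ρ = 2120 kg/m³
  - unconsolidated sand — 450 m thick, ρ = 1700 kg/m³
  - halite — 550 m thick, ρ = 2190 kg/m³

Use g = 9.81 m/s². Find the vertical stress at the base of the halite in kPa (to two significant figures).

alluvium: 2050 kg/m³ × 9.81 m/s² × 180 m = 3.620×10^6 Pa = 3620 kPa
glacial till: 2120 kg/m³ × 9.81 m/s² × 630 m = 1.310×10^7 Pa = 13102 kPa
unconsolidated sand: 1700 kg/m³ × 9.81 m/s² × 450 m = 7.505×10^6 Pa = 7505 kPa
halite: 2190 kg/m³ × 9.81 m/s² × 550 m = 1.182×10^7 Pa = 11816 kPa
Total = 3620 + 13102 + 7505 + 11816 = 36043 kPa

36000 kPa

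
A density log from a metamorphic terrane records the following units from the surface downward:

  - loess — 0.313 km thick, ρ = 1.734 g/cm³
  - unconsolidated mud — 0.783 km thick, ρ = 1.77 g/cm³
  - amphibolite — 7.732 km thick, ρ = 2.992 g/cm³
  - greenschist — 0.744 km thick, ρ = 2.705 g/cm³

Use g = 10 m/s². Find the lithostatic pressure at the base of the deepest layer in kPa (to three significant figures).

loess: 1734 kg/m³ × 10 m/s² × 313 m = 5.427×10^6 Pa = 5427 kPa
unconsolidated mud: 1770 kg/m³ × 10 m/s² × 783 m = 1.386×10^7 Pa = 13859 kPa
amphibolite: 2992 kg/m³ × 10 m/s² × 7732 m = 2.313×10^8 Pa = 2.313×10^5 kPa
greenschist: 2705 kg/m³ × 10 m/s² × 744 m = 2.013×10^7 Pa = 20125 kPa
Total = 5427 + 13859 + 2.313×10^5 + 20125 = 2.7075×10^5 kPa

271000 kPa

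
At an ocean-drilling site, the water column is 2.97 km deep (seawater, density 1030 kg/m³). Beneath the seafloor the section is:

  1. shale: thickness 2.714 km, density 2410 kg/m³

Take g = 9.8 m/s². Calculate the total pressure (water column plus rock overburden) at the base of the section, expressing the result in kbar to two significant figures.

seawater: 1030 kg/m³ × 9.8 m/s² × 2970 m = 2.998×10^7 Pa = 0.2998 kbar
shale: 2410 kg/m³ × 9.8 m/s² × 2714 m = 6.410×10^7 Pa = 0.6410 kbar
Total = 0.2998 + 0.6410 = 0.94078 kbar

0.94 kbar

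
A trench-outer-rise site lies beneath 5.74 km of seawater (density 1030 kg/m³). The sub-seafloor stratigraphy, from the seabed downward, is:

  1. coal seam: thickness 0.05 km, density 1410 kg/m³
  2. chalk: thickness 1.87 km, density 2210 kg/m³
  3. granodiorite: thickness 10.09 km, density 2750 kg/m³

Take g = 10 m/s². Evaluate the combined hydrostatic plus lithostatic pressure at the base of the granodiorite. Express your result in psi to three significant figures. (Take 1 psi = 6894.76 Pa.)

seawater: 1030 kg/m³ × 10 m/s² × 5740 m = 5.912×10^7 Pa = 8575 psi
coal seam: 1410 kg/m³ × 10 m/s² × 50 m = 7.050×10^5 Pa = 102.3 psi
chalk: 2210 kg/m³ × 10 m/s² × 1870 m = 4.133×10^7 Pa = 5994 psi
granodiorite: 2750 kg/m³ × 10 m/s² × 10090 m = 2.775×10^8 Pa = 40244 psi
Total = 8575 + 102.3 + 5994 + 40244 = 54915 psi

54900 psi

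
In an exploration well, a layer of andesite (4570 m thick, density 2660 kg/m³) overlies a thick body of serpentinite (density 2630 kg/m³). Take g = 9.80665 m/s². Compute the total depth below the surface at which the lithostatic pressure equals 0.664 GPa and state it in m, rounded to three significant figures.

25700 m

Pressure at base of upper layers: 2660×9.80665×4570 = 1.192×10^8 Pa = 0.1192 GPa
Remaining pressure to be supplied by serpentinite: 6.640×10^8 − 1.192×10^8 = 5.448×10^8 Pa
Additional depth in serpentinite = 5.448×10^8 Pa / (2630 kg/m³ × 9.80665 m/s²) = 21123 m
Total depth = 4570 m + 21123 m = 25693 m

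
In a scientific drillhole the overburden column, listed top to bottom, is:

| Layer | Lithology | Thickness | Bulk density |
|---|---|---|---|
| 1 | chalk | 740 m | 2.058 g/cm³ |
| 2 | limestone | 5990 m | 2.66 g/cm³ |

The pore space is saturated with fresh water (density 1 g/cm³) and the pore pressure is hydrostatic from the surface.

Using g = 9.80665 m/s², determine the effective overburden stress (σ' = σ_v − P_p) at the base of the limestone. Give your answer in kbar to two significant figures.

1.1 kbar

Overburden (lithostatic) stress σ_v:
chalk: 2058 kg/m³ × 9.80665 m/s² × 740 m = 1.493×10^7 Pa = 14.93 MPa
limestone: 2660 kg/m³ × 9.80665 m/s² × 5990 m = 1.563×10^8 Pa = 156.3 MPa
Total = 14.93 + 156.3 = 171.19 MPa
Pore pressure P_p = 1000 kg/m³ × 9.80665 m/s² × 6730 m = 6.600×10^7 Pa = 66.00 MPa
Effective stress σ' = σ_v − P_p = 171.2 − 66.00 = 105.19 MPa = 1.0519 kbar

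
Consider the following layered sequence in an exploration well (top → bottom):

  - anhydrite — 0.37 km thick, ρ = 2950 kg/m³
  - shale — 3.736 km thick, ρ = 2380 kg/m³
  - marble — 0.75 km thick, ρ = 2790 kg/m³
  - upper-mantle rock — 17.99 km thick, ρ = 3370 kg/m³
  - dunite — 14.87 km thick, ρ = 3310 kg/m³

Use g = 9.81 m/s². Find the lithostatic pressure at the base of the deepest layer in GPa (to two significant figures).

1.2 GPa

anhydrite: 2950 kg/m³ × 9.81 m/s² × 370 m = 1.071×10^7 Pa = 0.01071 GPa
shale: 2380 kg/m³ × 9.81 m/s² × 3736 m = 8.723×10^7 Pa = 0.08723 GPa
marble: 2790 kg/m³ × 9.81 m/s² × 750 m = 2.053×10^7 Pa = 0.02053 GPa
upper-mantle rock: 3370 kg/m³ × 9.81 m/s² × 17990 m = 5.947×10^8 Pa = 0.5947 GPa
dunite: 3310 kg/m³ × 9.81 m/s² × 14870 m = 4.828×10^8 Pa = 0.4828 GPa
Total = 0.01071 + 0.08723 + 0.02053 + 0.5947 + 0.4828 = 1.1961 GPa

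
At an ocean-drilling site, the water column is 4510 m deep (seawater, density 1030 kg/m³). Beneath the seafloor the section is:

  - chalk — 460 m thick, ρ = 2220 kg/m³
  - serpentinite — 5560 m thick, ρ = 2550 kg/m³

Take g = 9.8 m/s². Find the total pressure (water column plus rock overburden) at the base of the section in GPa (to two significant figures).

seawater: 1030 kg/m³ × 9.8 m/s² × 4510 m = 4.552×10^7 Pa = 0.04552 GPa
chalk: 2220 kg/m³ × 9.8 m/s² × 460 m = 1.001×10^7 Pa = 0.01001 GPa
serpentinite: 2550 kg/m³ × 9.8 m/s² × 5560 m = 1.389×10^8 Pa = 0.1389 GPa
Total = 0.04552 + 0.01001 + 0.1389 = 0.19448 GPa

0.19 GPa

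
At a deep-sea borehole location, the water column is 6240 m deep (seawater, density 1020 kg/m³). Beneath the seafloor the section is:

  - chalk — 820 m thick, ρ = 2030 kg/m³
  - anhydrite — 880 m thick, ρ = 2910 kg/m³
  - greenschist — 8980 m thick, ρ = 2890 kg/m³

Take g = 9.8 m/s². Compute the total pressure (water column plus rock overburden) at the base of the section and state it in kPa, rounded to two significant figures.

360000 kPa

seawater: 1020 kg/m³ × 9.8 m/s² × 6240 m = 6.238×10^7 Pa = 62375 kPa
chalk: 2030 kg/m³ × 9.8 m/s² × 820 m = 1.631×10^7 Pa = 16313 kPa
anhydrite: 2910 kg/m³ × 9.8 m/s² × 880 m = 2.510×10^7 Pa = 25096 kPa
greenschist: 2890 kg/m³ × 9.8 m/s² × 8980 m = 2.543×10^8 Pa = 2.543×10^5 kPa
Total = 62375 + 16313 + 25096 + 2.543×10^5 = 3.5812×10^5 kPa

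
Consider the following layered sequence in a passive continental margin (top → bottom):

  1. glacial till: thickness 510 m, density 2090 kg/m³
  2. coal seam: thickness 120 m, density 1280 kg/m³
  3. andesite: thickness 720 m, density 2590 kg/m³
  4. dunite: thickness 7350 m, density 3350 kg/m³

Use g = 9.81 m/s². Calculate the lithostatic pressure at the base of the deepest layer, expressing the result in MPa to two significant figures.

glacial till: 2090 kg/m³ × 9.81 m/s² × 510 m = 1.046×10^7 Pa = 10.46 MPa
coal seam: 1280 kg/m³ × 9.81 m/s² × 120 m = 1.507×10^6 Pa = 1.507 MPa
andesite: 2590 kg/m³ × 9.81 m/s² × 720 m = 1.829×10^7 Pa = 18.29 MPa
dunite: 3350 kg/m³ × 9.81 m/s² × 7350 m = 2.415×10^8 Pa = 241.5 MPa
Total = 10.46 + 1.507 + 18.29 + 241.5 = 271.80 MPa

270 MPa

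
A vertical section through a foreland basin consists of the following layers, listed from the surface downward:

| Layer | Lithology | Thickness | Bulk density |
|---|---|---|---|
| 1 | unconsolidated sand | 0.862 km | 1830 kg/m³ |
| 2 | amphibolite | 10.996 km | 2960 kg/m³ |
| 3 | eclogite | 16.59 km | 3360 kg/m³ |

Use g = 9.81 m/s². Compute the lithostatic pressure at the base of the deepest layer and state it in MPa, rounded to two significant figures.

880 MPa

unconsolidated sand: 1830 kg/m³ × 9.81 m/s² × 862 m = 1.547×10^7 Pa = 15.47 MPa
amphibolite: 2960 kg/m³ × 9.81 m/s² × 10996 m = 3.193×10^8 Pa = 319.3 MPa
eclogite: 3360 kg/m³ × 9.81 m/s² × 16590 m = 5.468×10^8 Pa = 546.8 MPa
Total = 15.47 + 319.3 + 546.8 = 881.61 MPa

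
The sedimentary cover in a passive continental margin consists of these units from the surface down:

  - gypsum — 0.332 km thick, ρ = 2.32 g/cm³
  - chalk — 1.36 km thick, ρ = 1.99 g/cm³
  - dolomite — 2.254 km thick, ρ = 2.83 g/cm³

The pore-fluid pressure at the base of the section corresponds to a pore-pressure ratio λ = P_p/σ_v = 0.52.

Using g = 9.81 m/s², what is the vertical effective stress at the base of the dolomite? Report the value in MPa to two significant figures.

Overburden (lithostatic) stress σ_v:
gypsum: 2320 kg/m³ × 9.81 m/s² × 332 m = 7.556×10^6 Pa = 7.556 MPa
chalk: 1990 kg/m³ × 9.81 m/s² × 1360 m = 2.655×10^7 Pa = 26.55 MPa
dolomite: 2830 kg/m³ × 9.81 m/s² × 2254 m = 6.258×10^7 Pa = 62.58 MPa
Total = 7.556 + 26.55 + 62.58 = 96.682 MPa
Pore pressure P_p = λ·σ_v = 0.52 × 96.68 MPa = 50.27 MPa
Effective stress σ' = σ_v − P_p = 96.68 − 50.27 = 46.407 MPa

46 MPa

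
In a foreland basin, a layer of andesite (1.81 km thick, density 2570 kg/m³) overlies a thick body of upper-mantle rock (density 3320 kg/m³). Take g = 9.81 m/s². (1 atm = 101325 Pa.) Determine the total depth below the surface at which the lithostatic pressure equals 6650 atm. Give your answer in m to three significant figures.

Pressure at base of upper layers: 2570×9.81×1810 = 4.563×10^7 Pa = 450.4 atm
Remaining pressure to be supplied by upper-mantle rock: 6.738×10^8 − 4.563×10^7 = 6.282×10^8 Pa
Additional depth in upper-mantle rock = 6.282×10^8 Pa / (3320 kg/m³ × 9.81 m/s²) = 19287 m
Total depth = 1810 m + 19287 m = 21097 m

21100 m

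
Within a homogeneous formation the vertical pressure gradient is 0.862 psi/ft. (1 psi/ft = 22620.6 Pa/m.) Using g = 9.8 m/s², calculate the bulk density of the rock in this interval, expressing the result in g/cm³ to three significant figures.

1.99 g/cm³

ρ = (dP/dz)/g = 0.862 psi/ft / 9.8 m/s² = 19499 Pa/m / 9.8 m/s² = 1989.7 kg/m³
= 1.990 g/cm³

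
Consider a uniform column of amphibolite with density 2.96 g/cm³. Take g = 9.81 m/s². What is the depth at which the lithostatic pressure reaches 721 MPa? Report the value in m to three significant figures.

h = P/(ρg) = 721 MPa / (2960 kg/m³ × 9.81 m/s²) = 7.210×10^8 Pa / 29038 Pa/m = 24830 m

24800 m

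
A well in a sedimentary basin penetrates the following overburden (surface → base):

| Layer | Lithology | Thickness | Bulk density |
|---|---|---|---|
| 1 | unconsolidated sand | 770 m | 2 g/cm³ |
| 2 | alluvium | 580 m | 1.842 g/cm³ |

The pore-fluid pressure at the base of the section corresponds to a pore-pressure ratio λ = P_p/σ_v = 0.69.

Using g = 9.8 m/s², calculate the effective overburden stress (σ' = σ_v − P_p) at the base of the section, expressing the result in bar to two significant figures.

Overburden (lithostatic) stress σ_v:
unconsolidated sand: 2000 kg/m³ × 9.8 m/s² × 770 m = 1.509×10^7 Pa = 15.09 MPa
alluvium: 1842 kg/m³ × 9.8 m/s² × 580 m = 1.047×10^7 Pa = 10.47 MPa
Total = 15.09 + 10.47 = 25.562 MPa
Pore pressure P_p = λ·σ_v = 0.69 × 25.56 MPa = 17.64 MPa
Effective stress σ' = σ_v − P_p = 25.56 − 17.64 = 7.9242 MPa = 79.242 bar

79 bar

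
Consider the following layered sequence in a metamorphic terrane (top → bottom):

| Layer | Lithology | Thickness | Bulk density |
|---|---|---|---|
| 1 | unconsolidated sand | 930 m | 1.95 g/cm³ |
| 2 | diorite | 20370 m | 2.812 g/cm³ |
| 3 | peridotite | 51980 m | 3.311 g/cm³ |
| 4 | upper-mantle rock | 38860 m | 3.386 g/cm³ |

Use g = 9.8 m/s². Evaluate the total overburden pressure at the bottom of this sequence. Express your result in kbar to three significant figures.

unconsolidated sand: 1950 kg/m³ × 9.8 m/s² × 930 m = 1.777×10^7 Pa = 0.1777 kbar
diorite: 2812 kg/m³ × 9.8 m/s² × 20370 m = 5.613×10^8 Pa = 5.613 kbar
peridotite: 3311 kg/m³ × 9.8 m/s² × 51980 m = 1.687×10^9 Pa = 16.87 kbar
upper-mantle rock: 3386 kg/m³ × 9.8 m/s² × 38860 m = 1.289×10^9 Pa = 12.89 kbar
Total = 0.1777 + 5.613 + 16.87 + 12.89 = 35.552 kbar

35.6 kbar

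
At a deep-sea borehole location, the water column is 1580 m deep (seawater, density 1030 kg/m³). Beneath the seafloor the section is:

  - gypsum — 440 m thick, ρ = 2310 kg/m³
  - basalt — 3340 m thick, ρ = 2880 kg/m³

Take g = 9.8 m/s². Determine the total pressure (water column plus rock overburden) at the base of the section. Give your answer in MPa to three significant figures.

seawater: 1030 kg/m³ × 9.8 m/s² × 1580 m = 1.595×10^7 Pa = 15.95 MPa
gypsum: 2310 kg/m³ × 9.8 m/s² × 440 m = 9.961×10^6 Pa = 9.961 MPa
basalt: 2880 kg/m³ × 9.8 m/s² × 3340 m = 9.427×10^7 Pa = 94.27 MPa
Total = 15.95 + 9.961 + 94.27 = 120.18 MPa

120 MPa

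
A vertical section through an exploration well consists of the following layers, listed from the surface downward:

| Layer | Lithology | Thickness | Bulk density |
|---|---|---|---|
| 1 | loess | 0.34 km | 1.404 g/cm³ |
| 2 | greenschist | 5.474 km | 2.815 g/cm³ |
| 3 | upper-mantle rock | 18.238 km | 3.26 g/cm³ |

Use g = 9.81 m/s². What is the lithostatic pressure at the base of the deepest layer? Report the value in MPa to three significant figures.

loess: 1404 kg/m³ × 9.81 m/s² × 340 m = 4.683×10^6 Pa = 4.683 MPa
greenschist: 2815 kg/m³ × 9.81 m/s² × 5474 m = 1.512×10^8 Pa = 151.2 MPa
upper-mantle rock: 3260 kg/m³ × 9.81 m/s² × 18238 m = 5.833×10^8 Pa = 583.3 MPa
Total = 4.683 + 151.2 + 583.3 = 739.11 MPa

739 MPa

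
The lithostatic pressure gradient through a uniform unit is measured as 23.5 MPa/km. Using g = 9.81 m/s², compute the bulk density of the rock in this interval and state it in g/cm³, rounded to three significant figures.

2.40 g/cm³

ρ = (dP/dz)/g = 23.5 MPa/km / 9.81 m/s² = 23500 Pa/m / 9.81 m/s² = 2395.5 kg/m³
= 2.396 g/cm³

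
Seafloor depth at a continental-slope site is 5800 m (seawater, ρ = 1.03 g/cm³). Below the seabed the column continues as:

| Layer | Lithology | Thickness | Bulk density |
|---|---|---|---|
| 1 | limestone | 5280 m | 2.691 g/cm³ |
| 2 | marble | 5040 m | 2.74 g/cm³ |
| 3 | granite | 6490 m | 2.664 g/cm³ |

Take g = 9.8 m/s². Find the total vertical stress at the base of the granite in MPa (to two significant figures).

seawater: 1030 kg/m³ × 9.8 m/s² × 5800 m = 5.855×10^7 Pa = 58.55 MPa
limestone: 2691 kg/m³ × 9.8 m/s² × 5280 m = 1.392×10^8 Pa = 139.2 MPa
marble: 2740 kg/m³ × 9.8 m/s² × 5040 m = 1.353×10^8 Pa = 135.3 MPa
granite: 2664 kg/m³ × 9.8 m/s² × 6490 m = 1.694×10^8 Pa = 169.4 MPa
Total = 58.55 + 139.2 + 135.3 + 169.4 = 502.56 MPa

500 MPa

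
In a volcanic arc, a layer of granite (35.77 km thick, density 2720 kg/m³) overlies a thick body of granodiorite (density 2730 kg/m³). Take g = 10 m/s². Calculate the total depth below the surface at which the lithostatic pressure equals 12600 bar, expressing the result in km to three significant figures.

Pressure at base of upper layers: 2720×10×35770 = 9.729×10^8 Pa = 9729 bar
Remaining pressure to be supplied by granodiorite: 1.260×10^9 − 9.729×10^8 = 2.871×10^8 Pa
Additional depth in granodiorite = 2.871×10^8 Pa / (2730 kg/m³ × 10 m/s²) = 10515 m
Total depth = 35770 m + 10515 m = 46285 m
= 46.285 km

46.3 km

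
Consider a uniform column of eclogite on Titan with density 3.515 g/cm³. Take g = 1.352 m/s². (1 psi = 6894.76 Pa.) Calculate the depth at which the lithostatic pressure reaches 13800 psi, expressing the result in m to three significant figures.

20000 m

h = P/(ρg) = 13800 psi / (3515 kg/m³ × 1.352 m/s²) = 9.515×10^7 Pa / 4752.3 Pa/m = 20021 m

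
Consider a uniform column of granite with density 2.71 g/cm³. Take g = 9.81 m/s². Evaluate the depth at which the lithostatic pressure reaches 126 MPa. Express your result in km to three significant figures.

h = P/(ρg) = 126 MPa / (2710 kg/m³ × 9.81 m/s²) = 1.260×10^8 Pa / 26585 Pa/m = 4739.5 m
= 4.7395 km

4.74 km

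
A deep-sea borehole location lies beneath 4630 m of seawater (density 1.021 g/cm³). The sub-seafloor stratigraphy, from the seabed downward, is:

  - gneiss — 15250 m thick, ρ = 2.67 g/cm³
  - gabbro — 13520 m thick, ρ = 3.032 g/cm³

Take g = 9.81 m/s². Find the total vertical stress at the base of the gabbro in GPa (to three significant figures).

0.848 GPa

seawater: 1021 kg/m³ × 9.81 m/s² × 4630 m = 4.637×10^7 Pa = 0.04637 GPa
gneiss: 2670 kg/m³ × 9.81 m/s² × 15250 m = 3.994×10^8 Pa = 0.3994 GPa
gabbro: 3032 kg/m³ × 9.81 m/s² × 13520 m = 4.021×10^8 Pa = 0.4021 GPa
Total = 0.04637 + 0.3994 + 0.4021 = 0.84795 GPa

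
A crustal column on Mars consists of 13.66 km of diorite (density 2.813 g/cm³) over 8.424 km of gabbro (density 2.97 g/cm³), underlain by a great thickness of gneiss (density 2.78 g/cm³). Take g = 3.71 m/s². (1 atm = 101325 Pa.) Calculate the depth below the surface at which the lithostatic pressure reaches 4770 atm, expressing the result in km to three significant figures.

Pressure at base of upper layers: 2813×3.71×13660 + 2970×3.71×8424 = 2.354×10^8 Pa = 2323 atm
Remaining pressure to be supplied by gneiss: 4.833×10^8 − 2.354×10^8 = 2.479×10^8 Pa
Additional depth in gneiss = 2.479×10^8 Pa / (2780 kg/m³ × 3.71 m/s²) = 24040 m
Total depth = 22084 m + 24040 m = 46124 m
= 46.124 km

46.1 km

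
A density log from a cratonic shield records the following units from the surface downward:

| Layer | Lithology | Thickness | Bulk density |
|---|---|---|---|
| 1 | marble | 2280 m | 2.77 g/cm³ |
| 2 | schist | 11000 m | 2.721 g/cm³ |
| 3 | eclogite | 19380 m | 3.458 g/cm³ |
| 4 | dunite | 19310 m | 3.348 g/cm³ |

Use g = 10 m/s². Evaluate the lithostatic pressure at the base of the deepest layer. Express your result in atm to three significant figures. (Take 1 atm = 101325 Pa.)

marble: 2770 kg/m³ × 10 m/s² × 2280 m = 6.316×10^7 Pa = 623.3 atm
schist: 2721 kg/m³ × 10 m/s² × 11000 m = 2.993×10^8 Pa = 2954 atm
eclogite: 3458 kg/m³ × 10 m/s² × 19380 m = 6.702×10^8 Pa = 6614 atm
dunite: 3348 kg/m³ × 10 m/s² × 19310 m = 6.465×10^8 Pa = 6380 atm
Total = 623.3 + 2954 + 6614 + 6380 = 16572 atm

16600 atm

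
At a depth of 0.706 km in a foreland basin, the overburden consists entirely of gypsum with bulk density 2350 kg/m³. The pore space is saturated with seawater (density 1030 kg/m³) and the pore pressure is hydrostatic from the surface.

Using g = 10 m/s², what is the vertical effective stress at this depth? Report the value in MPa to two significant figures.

9.3 MPa

Overburden (lithostatic) stress σ_v:
gypsum: 2350 kg/m³ × 10 m/s² × 706 m = 1.659×10^7 Pa = 16.59 MPa
Pore pressure P_p = 1030 kg/m³ × 10 m/s² × 706 m = 7.272×10^6 Pa = 7.272 MPa
Effective stress σ' = σ_v − P_p = 16.59 − 7.272 = 9.3192 MPa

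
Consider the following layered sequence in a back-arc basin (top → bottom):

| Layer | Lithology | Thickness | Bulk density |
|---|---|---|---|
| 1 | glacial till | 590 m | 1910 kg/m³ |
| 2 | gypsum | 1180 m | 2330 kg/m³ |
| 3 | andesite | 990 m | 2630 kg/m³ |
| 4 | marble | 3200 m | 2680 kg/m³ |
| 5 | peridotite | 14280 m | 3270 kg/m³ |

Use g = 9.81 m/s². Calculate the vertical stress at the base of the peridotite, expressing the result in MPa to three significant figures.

606 MPa

glacial till: 1910 kg/m³ × 9.81 m/s² × 590 m = 1.105×10^7 Pa = 11.05 MPa
gypsum: 2330 kg/m³ × 9.81 m/s² × 1180 m = 2.697×10^7 Pa = 26.97 MPa
andesite: 2630 kg/m³ × 9.81 m/s² × 990 m = 2.554×10^7 Pa = 25.54 MPa
marble: 2680 kg/m³ × 9.81 m/s² × 3200 m = 8.413×10^7 Pa = 84.13 MPa
peridotite: 3270 kg/m³ × 9.81 m/s² × 14280 m = 4.581×10^8 Pa = 458.1 MPa
Total = 11.05 + 26.97 + 25.54 + 84.13 + 458.1 = 605.78 MPa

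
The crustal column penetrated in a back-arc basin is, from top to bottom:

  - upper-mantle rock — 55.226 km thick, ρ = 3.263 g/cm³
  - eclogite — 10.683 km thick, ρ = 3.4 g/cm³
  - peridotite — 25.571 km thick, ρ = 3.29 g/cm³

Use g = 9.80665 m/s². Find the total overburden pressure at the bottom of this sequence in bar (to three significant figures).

29500 bar

upper-mantle rock: 3263 kg/m³ × 9.80665 m/s² × 55226 m = 1.767×10^9 Pa = 17672 bar
eclogite: 3400 kg/m³ × 9.80665 m/s² × 10683 m = 3.562×10^8 Pa = 3562 bar
peridotite: 3290 kg/m³ × 9.80665 m/s² × 25571 m = 8.250×10^8 Pa = 8250 bar
Total = 17672 + 3562 + 8250 = 29484 bar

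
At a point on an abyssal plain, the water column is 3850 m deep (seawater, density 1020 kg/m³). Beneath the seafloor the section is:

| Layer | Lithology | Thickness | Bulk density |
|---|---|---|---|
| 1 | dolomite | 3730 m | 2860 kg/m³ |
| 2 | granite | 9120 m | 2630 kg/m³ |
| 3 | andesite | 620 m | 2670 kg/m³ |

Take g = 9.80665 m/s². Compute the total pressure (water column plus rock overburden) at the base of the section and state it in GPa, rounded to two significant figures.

seawater: 1020 kg/m³ × 9.80665 m/s² × 3850 m = 3.851×10^7 Pa = 0.03851 GPa
dolomite: 2860 kg/m³ × 9.80665 m/s² × 3730 m = 1.046×10^8 Pa = 0.1046 GPa
granite: 2630 kg/m³ × 9.80665 m/s² × 9120 m = 2.352×10^8 Pa = 0.2352 GPa
andesite: 2670 kg/m³ × 9.80665 m/s² × 620 m = 1.623×10^7 Pa = 0.01623 GPa
Total = 0.03851 + 0.1046 + 0.2352 + 0.01623 = 0.39458 GPa

0.39 GPa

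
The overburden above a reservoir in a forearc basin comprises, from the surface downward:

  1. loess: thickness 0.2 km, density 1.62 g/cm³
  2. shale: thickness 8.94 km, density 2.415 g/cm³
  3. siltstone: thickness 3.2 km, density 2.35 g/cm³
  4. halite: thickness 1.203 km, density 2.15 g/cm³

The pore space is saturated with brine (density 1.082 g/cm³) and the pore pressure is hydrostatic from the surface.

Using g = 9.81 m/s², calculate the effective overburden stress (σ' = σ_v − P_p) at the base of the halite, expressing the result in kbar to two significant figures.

1.7 kbar

Overburden (lithostatic) stress σ_v:
loess: 1620 kg/m³ × 9.81 m/s² × 200 m = 3.178×10^6 Pa = 3.178 MPa
shale: 2415 kg/m³ × 9.81 m/s² × 8940 m = 2.118×10^8 Pa = 211.8 MPa
siltstone: 2350 kg/m³ × 9.81 m/s² × 3200 m = 7.377×10^7 Pa = 73.77 MPa
halite: 2150 kg/m³ × 9.81 m/s² × 1203 m = 2.537×10^7 Pa = 25.37 MPa
Total = 3.178 + 211.8 + 73.77 + 25.37 = 314.12 MPa
Pore pressure P_p = 1082 kg/m³ × 9.81 m/s² × 13543 m = 1.438×10^8 Pa = 143.8 MPa
Effective stress σ' = σ_v − P_p = 314.1 − 143.8 = 170.37 MPa = 1.7037 kbar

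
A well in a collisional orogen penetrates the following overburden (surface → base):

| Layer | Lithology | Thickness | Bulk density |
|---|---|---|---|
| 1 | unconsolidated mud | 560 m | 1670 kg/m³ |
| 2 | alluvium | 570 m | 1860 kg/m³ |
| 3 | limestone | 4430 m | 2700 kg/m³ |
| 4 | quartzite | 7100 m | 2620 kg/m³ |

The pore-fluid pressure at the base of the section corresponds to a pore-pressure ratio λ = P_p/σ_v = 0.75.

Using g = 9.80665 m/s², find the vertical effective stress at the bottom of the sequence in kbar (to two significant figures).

0.80 kbar

Overburden (lithostatic) stress σ_v:
unconsolidated mud: 1670 kg/m³ × 9.80665 m/s² × 560 m = 9.171×10^6 Pa = 9.171 MPa
alluvium: 1860 kg/m³ × 9.80665 m/s² × 570 m = 1.040×10^7 Pa = 10.40 MPa
limestone: 2700 kg/m³ × 9.80665 m/s² × 4430 m = 1.173×10^8 Pa = 117.3 MPa
quartzite: 2620 kg/m³ × 9.80665 m/s² × 7100 m = 1.824×10^8 Pa = 182.4 MPa
Total = 9.171 + 10.40 + 117.3 + 182.4 = 319.29 MPa
Pore pressure P_p = λ·σ_v = 0.75 × 319.3 MPa = 239.5 MPa
Effective stress σ' = σ_v − P_p = 319.3 − 239.5 = 79.822 MPa = 0.79822 kbar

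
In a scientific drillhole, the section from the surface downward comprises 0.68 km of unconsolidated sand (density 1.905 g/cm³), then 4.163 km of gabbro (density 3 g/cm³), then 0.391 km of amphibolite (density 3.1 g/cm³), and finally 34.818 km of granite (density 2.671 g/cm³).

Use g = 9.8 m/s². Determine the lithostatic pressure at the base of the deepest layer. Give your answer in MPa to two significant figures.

1100 MPa

unconsolidated sand: 1905 kg/m³ × 9.8 m/s² × 680 m = 1.269×10^7 Pa = 12.69 MPa
gabbro: 3000 kg/m³ × 9.8 m/s² × 4163 m = 1.224×10^8 Pa = 122.4 MPa
amphibolite: 3100 kg/m³ × 9.8 m/s² × 391 m = 1.188×10^7 Pa = 11.88 MPa
granite: 2671 kg/m³ × 9.8 m/s² × 34818 m = 9.114×10^8 Pa = 911.4 MPa
Total = 12.69 + 122.4 + 11.88 + 911.4 = 1058.4 MPa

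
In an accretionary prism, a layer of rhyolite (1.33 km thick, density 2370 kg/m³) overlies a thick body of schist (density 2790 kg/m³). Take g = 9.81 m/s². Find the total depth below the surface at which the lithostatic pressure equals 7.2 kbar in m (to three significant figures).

26500 m

Pressure at base of upper layers: 2370×9.81×1330 = 3.092×10^7 Pa = 0.3092 kbar
Remaining pressure to be supplied by schist: 7.200×10^8 − 3.092×10^7 = 6.891×10^8 Pa
Additional depth in schist = 6.891×10^8 Pa / (2790 kg/m³ × 9.81 m/s²) = 25176 m
Total depth = 1330 m + 25176 m = 26506 m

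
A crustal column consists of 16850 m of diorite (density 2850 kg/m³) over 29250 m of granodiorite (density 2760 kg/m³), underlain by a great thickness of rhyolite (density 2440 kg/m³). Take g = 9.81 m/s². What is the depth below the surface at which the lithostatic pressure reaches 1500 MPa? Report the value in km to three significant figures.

56.0 km

Pressure at base of upper layers: 2850×9.81×16850 + 2760×9.81×29250 = 1.263×10^9 Pa = 1263 MPa
Remaining pressure to be supplied by rhyolite: 1.500×10^9 − 1.263×10^9 = 2.369×10^8 Pa
Additional depth in rhyolite = 2.369×10^8 Pa / (2440 kg/m³ × 9.81 m/s²) = 9898.6 m
Total depth = 46100 m + 9898.6 m = 55999 m
= 55.999 km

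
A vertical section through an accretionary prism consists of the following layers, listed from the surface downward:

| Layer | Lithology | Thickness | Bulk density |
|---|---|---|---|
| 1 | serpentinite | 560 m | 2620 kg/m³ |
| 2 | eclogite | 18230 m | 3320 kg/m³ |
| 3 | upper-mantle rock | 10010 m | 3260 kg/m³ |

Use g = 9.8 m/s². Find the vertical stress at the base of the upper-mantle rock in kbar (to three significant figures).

serpentinite: 2620 kg/m³ × 9.8 m/s² × 560 m = 1.438×10^7 Pa = 0.1438 kbar
eclogite: 3320 kg/m³ × 9.8 m/s² × 18230 m = 5.931×10^8 Pa = 5.931 kbar
upper-mantle rock: 3260 kg/m³ × 9.8 m/s² × 10010 m = 3.198×10^8 Pa = 3.198 kbar
Total = 0.1438 + 5.931 + 3.198 = 9.2731 kbar

9.27 kbar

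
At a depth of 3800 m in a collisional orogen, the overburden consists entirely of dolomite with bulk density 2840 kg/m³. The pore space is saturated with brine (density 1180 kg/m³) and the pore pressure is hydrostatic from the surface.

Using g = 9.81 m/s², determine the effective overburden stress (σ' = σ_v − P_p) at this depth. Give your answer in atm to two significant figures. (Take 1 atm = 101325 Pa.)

Overburden (lithostatic) stress σ_v:
dolomite: 2840 kg/m³ × 9.81 m/s² × 3800 m = 1.059×10^8 Pa = 105.9 MPa
Pore pressure P_p = 1180 kg/m³ × 9.81 m/s² × 3800 m = 4.399×10^7 Pa = 43.99 MPa
Effective stress σ' = σ_v − P_p = 105.9 − 43.99 = 61.881 MPa = 610.72 atm

610 atm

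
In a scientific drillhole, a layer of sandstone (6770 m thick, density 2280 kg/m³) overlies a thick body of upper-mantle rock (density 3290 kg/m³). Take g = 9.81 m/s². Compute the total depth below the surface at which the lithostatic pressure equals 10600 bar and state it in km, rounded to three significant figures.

34.9 km

Pressure at base of upper layers: 2280×9.81×6770 = 1.514×10^8 Pa = 1514 bar
Remaining pressure to be supplied by upper-mantle rock: 1.060×10^9 − 1.514×10^8 = 9.086×10^8 Pa
Additional depth in upper-mantle rock = 9.086×10^8 Pa / (3290 kg/m³ × 9.81 m/s²) = 28151 m
Total depth = 6770 m + 28151 m = 34921 m
= 34.921 km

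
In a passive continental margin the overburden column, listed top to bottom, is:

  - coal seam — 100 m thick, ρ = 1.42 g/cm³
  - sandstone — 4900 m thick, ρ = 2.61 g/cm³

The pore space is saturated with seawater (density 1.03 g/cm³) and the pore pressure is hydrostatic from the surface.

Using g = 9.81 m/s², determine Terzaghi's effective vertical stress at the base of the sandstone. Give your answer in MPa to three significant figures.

76.3 MPa

Overburden (lithostatic) stress σ_v:
coal seam: 1420 kg/m³ × 9.81 m/s² × 100 m = 1.393×10^6 Pa = 1.393 MPa
sandstone: 2610 kg/m³ × 9.81 m/s² × 4900 m = 1.255×10^8 Pa = 125.5 MPa
Total = 1.393 + 125.5 = 126.85 MPa
Pore pressure P_p = 1030 kg/m³ × 9.81 m/s² × 5000 m = 5.052×10^7 Pa = 50.52 MPa
Effective stress σ' = σ_v − P_p = 126.9 − 50.52 = 76.332 MPa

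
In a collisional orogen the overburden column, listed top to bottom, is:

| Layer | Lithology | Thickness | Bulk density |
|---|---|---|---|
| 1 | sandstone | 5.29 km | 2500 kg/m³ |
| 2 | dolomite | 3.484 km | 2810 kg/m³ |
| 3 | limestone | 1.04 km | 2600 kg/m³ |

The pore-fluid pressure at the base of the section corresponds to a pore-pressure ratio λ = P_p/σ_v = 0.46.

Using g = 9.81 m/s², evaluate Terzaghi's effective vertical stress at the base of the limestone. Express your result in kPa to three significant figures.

136000 kPa

Overburden (lithostatic) stress σ_v:
sandstone: 2500 kg/m³ × 9.81 m/s² × 5290 m = 1.297×10^8 Pa = 129.7 MPa
dolomite: 2810 kg/m³ × 9.81 m/s² × 3484 m = 9.604×10^7 Pa = 96.04 MPa
limestone: 2600 kg/m³ × 9.81 m/s² × 1040 m = 2.653×10^7 Pa = 26.53 MPa
Total = 129.7 + 96.04 + 26.53 = 252.30 MPa
Pore pressure P_p = λ·σ_v = 0.46 × 252.3 MPa = 116.1 MPa
Effective stress σ' = σ_v − P_p = 252.3 − 116.1 = 136.24 MPa = 1.3624×10^5 kPa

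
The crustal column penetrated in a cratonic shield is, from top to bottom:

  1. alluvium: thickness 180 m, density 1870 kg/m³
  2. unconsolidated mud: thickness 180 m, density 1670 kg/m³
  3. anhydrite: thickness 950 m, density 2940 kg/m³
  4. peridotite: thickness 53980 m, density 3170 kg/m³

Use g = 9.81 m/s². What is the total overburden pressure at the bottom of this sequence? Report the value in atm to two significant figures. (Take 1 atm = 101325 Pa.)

17000 atm

alluvium: 1870 kg/m³ × 9.81 m/s² × 180 m = 3.302×10^6 Pa = 32.59 atm
unconsolidated mud: 1670 kg/m³ × 9.81 m/s² × 180 m = 2.949×10^6 Pa = 29.10 atm
anhydrite: 2940 kg/m³ × 9.81 m/s² × 950 m = 2.740×10^7 Pa = 270.4 atm
peridotite: 3170 kg/m³ × 9.81 m/s² × 53980 m = 1.679×10^9 Pa = 16567 atm
Total = 32.59 + 29.10 + 270.4 + 16567 = 16899 atm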